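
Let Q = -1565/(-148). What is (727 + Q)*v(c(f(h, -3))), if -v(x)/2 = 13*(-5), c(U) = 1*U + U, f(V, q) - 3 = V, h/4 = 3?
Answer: 7095465/74 ≈ 95885.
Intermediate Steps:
h = 12 (h = 4*3 = 12)
f(V, q) = 3 + V
c(U) = 2*U (c(U) = U + U = 2*U)
Q = 1565/148 (Q = -1565*(-1/148) = 1565/148 ≈ 10.574)
v(x) = 130 (v(x) = -26*(-5) = -2*(-65) = 130)
(727 + Q)*v(c(f(h, -3))) = (727 + 1565/148)*130 = (109161/148)*130 = 7095465/74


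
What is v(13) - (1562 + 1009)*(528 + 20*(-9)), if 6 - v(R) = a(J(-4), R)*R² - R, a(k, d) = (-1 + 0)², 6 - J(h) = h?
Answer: -894858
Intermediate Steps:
J(h) = 6 - h
a(k, d) = 1 (a(k, d) = (-1)² = 1)
v(R) = 6 + R - R² (v(R) = 6 - (1*R² - R) = 6 - (R² - R) = 6 + (R - R²) = 6 + R - R²)
v(13) - (1562 + 1009)*(528 + 20*(-9)) = (6 + 13 - 1*13²) - (1562 + 1009)*(528 + 20*(-9)) = (6 + 13 - 1*169) - 2571*(528 - 180) = (6 + 13 - 169) - 2571*348 = -150 - 1*894708 = -150 - 894708 = -894858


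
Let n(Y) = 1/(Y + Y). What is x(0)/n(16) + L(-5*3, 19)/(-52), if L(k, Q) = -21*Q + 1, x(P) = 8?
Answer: 6855/26 ≈ 263.65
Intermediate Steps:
L(k, Q) = 1 - 21*Q
n(Y) = 1/(2*Y)
x(0)/n(16) + L(-5*3, 19)/(-52) = 8/(((½)/16)) + (1 - 21*19)/(-52) = 8/(((½)*(1/16))) + (1 - 399)*(-1/52) = 8/(1/32) - 398*(-1/52) = 8*32 + 199/26 = 256 + 199/26 = 6855/26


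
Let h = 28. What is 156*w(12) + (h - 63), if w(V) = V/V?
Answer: 121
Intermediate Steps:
w(V) = 1
156*w(12) + (h - 63) = 156*1 + (28 - 63) = 156 - 35 = 121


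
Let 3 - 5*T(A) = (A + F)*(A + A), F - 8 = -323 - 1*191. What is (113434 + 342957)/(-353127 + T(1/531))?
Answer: -643422313755/497838826982 ≈ -1.2924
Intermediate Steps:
F = -506 (F = 8 + (-323 - 1*191) = 8 + (-323 - 191) = 8 - 514 = -506)
T(A) = 3/5 - 2*A*(-506 + A)/5 (T(A) = 3/5 - (A - 506)*(A + A)/5 = 3/5 - (-506 + A)*2*A/5 = 3/5 - 2*A*(-506 + A)/5)
(113434 + 342957)/(-353127 + T(1/531)) = (113434 + 342957)/(-353127 + (3/5 - 2*(1/531)**2/5 + (1012/5)/531)) = 456391/(-353127 + (3/5 - 2*(1/531)**2/5 + (1012/5)*(1/531))) = 456391/(-353127 + (3/5 - 2/5*1/281961 + 1012/2655)) = 456391/(-353127 + (3/5 - 2/1409805 + 1012/2655)) = 456391/(-353127 + 1383253/1409805) = 456391/(-497838826982/1409805) = 456391*(-1409805/497838826982) = -643422313755/497838826982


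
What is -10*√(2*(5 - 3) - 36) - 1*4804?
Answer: -4804 - 40*I*√2 ≈ -4804.0 - 56.569*I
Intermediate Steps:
-10*√(2*(5 - 3) - 36) - 1*4804 = -10*√(2*2 - 36) - 4804 = -10*√(4 - 36) - 4804 = -40*I*√2 - 4804 = -4804 - 40*I*√2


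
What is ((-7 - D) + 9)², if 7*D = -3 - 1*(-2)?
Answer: 225/49 ≈ 4.5918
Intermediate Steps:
D = -⅐ (D = (-3 - 1*(-2))/7 = (-3 + 2)/7 = (⅐)*(-1) = -⅐ ≈ -0.14286)
((-7 - D) + 9)² = ((-7 - 1*(-⅐)) + 9)² = ((-7 + ⅐) + 9)² = (-48/7 + 9)² = (15/7)² = 225/49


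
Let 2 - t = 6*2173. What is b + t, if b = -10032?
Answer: -23068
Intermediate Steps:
t = -13036 (t = 2 - 6*2173 = 2 - 1*13038 = 2 - 13038 = -13036)
b + t = -10032 - 13036 = -23068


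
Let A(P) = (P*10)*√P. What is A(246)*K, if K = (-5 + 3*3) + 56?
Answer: 147600*√246 ≈ 2.3150e+6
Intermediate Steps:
A(P) = 10*P^(3/2) (A(P) = (10*P)*√P = 10*P^(3/2))
K = 60 (K = (-5 + 9) + 56 = 4 + 56 = 60)
A(246)*K = (10*246^(3/2))*60 = (10*(246*√246))*60 = (2460*√246)*60 = 147600*√246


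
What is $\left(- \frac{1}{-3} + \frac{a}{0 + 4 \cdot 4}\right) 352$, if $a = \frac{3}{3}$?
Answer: $\frac{418}{3} \approx 139.33$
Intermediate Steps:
$a = 1$ ($a = 3 \cdot \frac{1}{3} = 1$)
$\left(- \frac{1}{-3} + \frac{a}{0 + 4 \cdot 4}\right) 352 = \left(- \frac{1}{-3} + 1 \frac{1}{0 + 4 \cdot 4}\right) 352 = \left(\left(-1\right) \left(- \frac{1}{3}\right) + 1 \frac{1}{0 + 16}\right) 352 = \left(\frac{1}{3} + 1 \cdot \frac{1}{16}\right) 352 = \left(\frac{1}{3} + \frac{1}{16}\right) 352 = \frac{19}{48} \cdot 352 = \frac{418}{3}$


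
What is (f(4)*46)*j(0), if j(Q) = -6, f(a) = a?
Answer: -1104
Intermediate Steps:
(f(4)*46)*j(0) = (4*46)*(-6) = 184*(-6) = -1104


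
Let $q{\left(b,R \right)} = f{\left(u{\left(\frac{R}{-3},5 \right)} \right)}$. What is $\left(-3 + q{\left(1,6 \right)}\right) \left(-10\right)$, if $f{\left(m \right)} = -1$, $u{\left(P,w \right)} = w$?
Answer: $40$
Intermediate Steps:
$q{\left(b,R \right)} = -1$
$\left(-3 + q{\left(1,6 \right)}\right) \left(-10\right) = \left(-3 - 1\right) \left(-10\right) = \left(-4\right) \left(-10\right) = 40$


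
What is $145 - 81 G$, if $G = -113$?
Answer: $9298$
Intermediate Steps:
$145 - 81 G = 145 - -9153 = 145 + 9153 = 9298$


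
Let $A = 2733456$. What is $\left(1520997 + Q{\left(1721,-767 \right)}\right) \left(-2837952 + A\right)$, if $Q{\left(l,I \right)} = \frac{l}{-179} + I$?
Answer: $- \frac{28435393942704}{179} \approx -1.5886 \cdot 10^{11}$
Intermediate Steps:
$Q{\left(l,I \right)} = I - \frac{l}{179}$ ($Q{\left(l,I \right)} = l \left(- \frac{1}{179}\right) + I = - \frac{l}{179} + I = I - \frac{l}{179}$)
$\left(1520997 + Q{\left(1721,-767 \right)}\right) \left(-2837952 + A\right) = \left(1520997 - \frac{139014}{179}\right) \left(-2837952 + 2733456\right) = \left(1520997 - \frac{139014}{179}\right) \left(-104496\right) = \frac{272119449}{179} \left(-104496\right) = - \frac{28435393942704}{179}$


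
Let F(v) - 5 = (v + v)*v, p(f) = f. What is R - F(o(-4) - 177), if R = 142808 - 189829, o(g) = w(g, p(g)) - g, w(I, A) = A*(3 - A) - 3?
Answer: -130258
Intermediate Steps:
w(I, A) = -3 + A*(3 - A)
o(g) = -3 - g**2 + 2*g (o(g) = (-3 - g**2 + 3*g) - g = -3 - g**2 + 2*g)
R = -47021
F(v) = 5 + 2*v**2 (F(v) = 5 + (v + v)*v = 5 + (2*v)*v = 5 + 2*v**2)
R - F(o(-4) - 177) = -47021 - (5 + 2*((-3 - 1*(-4)**2 + 2*(-4)) - 177)**2) = -47021 - (5 + 2*((-3 - 1*16 - 8) - 177)**2) = -47021 - (5 + 2*((-3 - 16 - 8) - 177)**2) = -47021 - (5 + 2*(-27 - 177)**2) = -47021 - (5 + 2*(-204)**2) = -47021 - (5 + 2*41616) = -47021 - (5 + 83232) = -47021 - 1*83237 = -47021 - 83237 = -130258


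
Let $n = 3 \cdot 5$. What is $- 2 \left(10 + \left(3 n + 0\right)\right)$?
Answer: $-110$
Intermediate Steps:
$n = 15$
$- 2 \left(10 + \left(3 n + 0\right)\right) = - 2 \left(10 + \left(3 \cdot 15 + 0\right)\right) = - 2 \left(10 + \left(45 + 0\right)\right) = - 2 \left(10 + 45\right) = \left(-2\right) 55 = -110$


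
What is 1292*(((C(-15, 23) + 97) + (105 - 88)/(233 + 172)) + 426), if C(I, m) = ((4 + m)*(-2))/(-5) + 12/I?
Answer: 278919544/405 ≈ 6.8869e+5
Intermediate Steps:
C(I, m) = 8/5 + 12/I + 2*m/5 (C(I, m) = (-8 - 2*m)*(-⅕) + 12/I = (8/5 + 2*m/5) + 12/I = 8/5 + 12/I + 2*m/5)
1292*(((C(-15, 23) + 97) + (105 - 88)/(233 + 172)) + 426) = 1292*((((⅖)*(30 - 15*(4 + 23))/(-15) + 97) + (105 - 88)/(233 + 172)) + 426) = 1292*((((⅖)*(-1/15)*(30 - 15*27) + 97) + 17/405) + 426) = 1292*((((⅖)*(-1/15)*(30 - 405) + 97) + 17*(1/405)) + 426) = 1292*((((⅖)*(-1/15)*(-375) + 97) + 17/405) + 426) = 1292*(((10 + 97) + 17/405) + 426) = 1292*((107 + 17/405) + 426) = 1292*(43352/405 + 426) = 1292*(215882/405) = 278919544/405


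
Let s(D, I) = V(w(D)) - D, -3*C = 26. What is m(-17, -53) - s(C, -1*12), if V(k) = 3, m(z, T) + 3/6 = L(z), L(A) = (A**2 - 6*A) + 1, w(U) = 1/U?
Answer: 2279/6 ≈ 379.83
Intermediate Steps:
L(A) = 1 + A**2 - 6*A
m(z, T) = 1/2 + z**2 - 6*z (m(z, T) = -1/2 + (1 + z**2 - 6*z) = 1/2 + z**2 - 6*z)
C = -26/3 (C = -1/3*26 = -26/3 ≈ -8.6667)
s(D, I) = 3 - D
m(-17, -53) - s(C, -1*12) = (1/2 + (-17)**2 - 6*(-17)) - (3 - 1*(-26/3)) = (1/2 + 289 + 102) - (3 + 26/3) = 783/2 - 1*35/3 = 783/2 - 35/3 = 2279/6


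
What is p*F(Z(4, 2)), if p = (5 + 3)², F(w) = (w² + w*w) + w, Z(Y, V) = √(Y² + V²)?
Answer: 2560 + 128*√5 ≈ 2846.2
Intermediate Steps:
Z(Y, V) = √(V² + Y²)
F(w) = w + 2*w² (F(w) = (w² + w²) + w = 2*w² + w = w + 2*w²)
p = 64 (p = 8² = 64)
p*F(Z(4, 2)) = 64*(√(2² + 4²)*(1 + 2*√(2² + 4²))) = 64*(√(4 + 16)*(1 + 2*√(4 + 16))) = 64*(√20*(1 + 2*√20)) = 64*((2*√5)*(1 + 2*(2*√5))) = 64*((2*√5)*(1 + 4*√5)) = 64*(2*√5*(1 + 4*√5)) = 128*√5*(1 + 4*√5)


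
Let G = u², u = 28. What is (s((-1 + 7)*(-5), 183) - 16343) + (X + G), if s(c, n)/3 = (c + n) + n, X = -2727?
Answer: -17278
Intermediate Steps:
s(c, n) = 3*c + 6*n (s(c, n) = 3*((c + n) + n) = 3*(c + 2*n) = 3*c + 6*n)
G = 784 (G = 28² = 784)
(s((-1 + 7)*(-5), 183) - 16343) + (X + G) = ((3*((-1 + 7)*(-5)) + 6*183) - 16343) + (-2727 + 784) = ((3*(6*(-5)) + 1098) - 16343) - 1943 = ((3*(-30) + 1098) - 16343) - 1943 = ((-90 + 1098) - 16343) - 1943 = (1008 - 16343) - 1943 = -15335 - 1943 = -17278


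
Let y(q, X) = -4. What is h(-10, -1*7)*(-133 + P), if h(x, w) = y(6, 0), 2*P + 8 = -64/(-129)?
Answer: 70564/129 ≈ 547.01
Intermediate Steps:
P = -484/129 (P = -4 + (-64/(-129))/2 = -4 + (-64*(-1/129))/2 = -4 + (1/2)*(64/129) = -4 + 32/129 = -484/129 ≈ -3.7519)
h(x, w) = -4
h(-10, -1*7)*(-133 + P) = -4*(-133 - 484/129) = -4*(-17641/129) = 70564/129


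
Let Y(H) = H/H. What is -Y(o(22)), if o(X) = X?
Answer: -1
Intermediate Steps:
Y(H) = 1
-Y(o(22)) = -1*1 = -1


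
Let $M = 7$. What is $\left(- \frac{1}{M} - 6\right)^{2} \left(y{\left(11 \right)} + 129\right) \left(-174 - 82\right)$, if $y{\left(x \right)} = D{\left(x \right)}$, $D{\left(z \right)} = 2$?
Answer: $- \frac{62008064}{49} \approx -1.2655 \cdot 10^{6}$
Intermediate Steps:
$y{\left(x \right)} = 2$
$\left(- \frac{1}{M} - 6\right)^{2} \left(y{\left(11 \right)} + 129\right) \left(-174 - 82\right) = \left(- \frac{1}{7} - 6\right)^{2} \left(2 + 129\right) \left(-174 - 82\right) = \left(\left(-1\right) \frac{1}{7} - 6\right)^{2} \cdot 131 \left(-256\right) = \left(- \frac{1}{7} - 6\right)^{2} \left(-33536\right) = \left(- \frac{43}{7}\right)^{2} \left(-33536\right) = \frac{1849}{49} \left(-33536\right) = - \frac{62008064}{49}$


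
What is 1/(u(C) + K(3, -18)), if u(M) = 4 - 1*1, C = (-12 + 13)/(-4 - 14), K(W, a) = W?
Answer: ⅙ ≈ 0.16667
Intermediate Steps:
C = -1/18 (C = 1/(-18) = 1*(-1/18) = -1/18 ≈ -0.055556)
u(M) = 3 (u(M) = 4 - 1 = 3)
1/(u(C) + K(3, -18)) = 1/(3 + 3) = 1/6 = ⅙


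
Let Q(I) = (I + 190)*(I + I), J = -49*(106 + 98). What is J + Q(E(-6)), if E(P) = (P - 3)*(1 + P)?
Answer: 11154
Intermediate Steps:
E(P) = (1 + P)*(-3 + P) (E(P) = (-3 + P)*(1 + P) = (1 + P)*(-3 + P))
J = -9996 (J = -49*204 = -9996)
Q(I) = 2*I*(190 + I) (Q(I) = (190 + I)*(2*I) = 2*I*(190 + I))
J + Q(E(-6)) = -9996 + 2*(-3 + (-6)**2 - 2*(-6))*(190 + (-3 + (-6)**2 - 2*(-6))) = -9996 + 2*(-3 + 36 + 12)*(190 + (-3 + 36 + 12)) = -9996 + 2*45*(190 + 45) = -9996 + 2*45*235 = -9996 + 21150 = 11154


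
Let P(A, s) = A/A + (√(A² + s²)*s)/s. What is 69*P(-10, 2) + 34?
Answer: 103 + 138*√26 ≈ 806.67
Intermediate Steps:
P(A, s) = 1 + √(A² + s²) (P(A, s) = 1 + (s*√(A² + s²))/s = 1 + √(A² + s²))
69*P(-10, 2) + 34 = 69*(1 + √((-10)² + 2²)) + 34 = 69*(1 + √(100 + 4)) + 34 = 69*(1 + √104) + 34 = 69*(1 + 2*√26) + 34 = (69 + 138*√26) + 34 = 103 + 138*√26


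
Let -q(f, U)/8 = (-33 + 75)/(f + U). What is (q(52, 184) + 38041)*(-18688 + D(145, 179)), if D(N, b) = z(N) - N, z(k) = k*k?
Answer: 4919582320/59 ≈ 8.3383e+7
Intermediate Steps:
z(k) = k**2
q(f, U) = -336/(U + f) (q(f, U) = -8*(-33 + 75)/(f + U) = -336/(U + f))
D(N, b) = N**2 - N
(q(52, 184) + 38041)*(-18688 + D(145, 179)) = (-336/(184 + 52) + 38041)*(-18688 + 145*(-1 + 145)) = (-336/236 + 38041)*(-18688 + 145*144) = (-336*1/236 + 38041)*(-18688 + 20880) = (-84/59 + 38041)*2192 = (2244335/59)*2192 = 4919582320/59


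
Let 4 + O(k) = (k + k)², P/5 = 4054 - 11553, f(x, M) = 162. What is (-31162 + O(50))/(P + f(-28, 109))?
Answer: 21166/37333 ≈ 0.56695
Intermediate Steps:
P = -37495 (P = 5*(4054 - 11553) = 5*(-7499) = -37495)
O(k) = -4 + 4*k² (O(k) = -4 + (k + k)² = -4 + (2*k)² = -4 + 4*k²)
(-31162 + O(50))/(P + f(-28, 109)) = (-31162 + (-4 + 4*50²))/(-37495 + 162) = (-31162 + (-4 + 4*2500))/(-37333) = (-31162 + (-4 + 10000))*(-1/37333) = (-31162 + 9996)*(-1/37333) = -21166*(-1/37333) = 21166/37333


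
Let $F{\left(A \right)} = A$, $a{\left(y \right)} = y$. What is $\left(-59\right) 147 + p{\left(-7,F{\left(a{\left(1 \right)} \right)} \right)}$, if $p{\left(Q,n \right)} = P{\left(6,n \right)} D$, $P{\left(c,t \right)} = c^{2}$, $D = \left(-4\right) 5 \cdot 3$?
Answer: $-10833$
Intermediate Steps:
$D = -60$ ($D = \left(-20\right) 3 = -60$)
$p{\left(Q,n \right)} = -2160$ ($p{\left(Q,n \right)} = 6^{2} \left(-60\right) = 36 \left(-60\right) = -2160$)
$\left(-59\right) 147 + p{\left(-7,F{\left(a{\left(1 \right)} \right)} \right)} = \left(-59\right) 147 - 2160 = -8673 - 2160 = -10833$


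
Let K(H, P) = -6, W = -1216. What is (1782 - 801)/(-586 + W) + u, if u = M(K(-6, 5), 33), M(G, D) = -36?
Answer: -65853/1802 ≈ -36.544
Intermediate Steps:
u = -36
(1782 - 801)/(-586 + W) + u = (1782 - 801)/(-586 - 1216) - 36 = 981/(-1802) - 36 = 981*(-1/1802) - 36 = -981/1802 - 36 = -65853/1802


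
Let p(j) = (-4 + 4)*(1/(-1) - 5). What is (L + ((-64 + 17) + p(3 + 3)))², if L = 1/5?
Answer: 54756/25 ≈ 2190.2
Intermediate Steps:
p(j) = 0 (p(j) = 0*(-1 - 5) = 0*(-6) = 0)
L = ⅕ ≈ 0.20000
(L + ((-64 + 17) + p(3 + 3)))² = (⅕ + ((-64 + 17) + 0))² = (⅕ + (-47 + 0))² = (⅕ - 47)² = (-234/5)² = 54756/25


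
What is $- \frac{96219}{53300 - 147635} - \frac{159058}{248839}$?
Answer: $\frac{2979434437}{7824742355} \approx 0.38077$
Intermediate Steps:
$- \frac{96219}{53300 - 147635} - \frac{159058}{248839} = - \frac{96219}{-94335} - \frac{159058}{248839} = \left(-96219\right) \left(- \frac{1}{94335}\right) - \frac{159058}{248839} = \frac{32073}{31445} - \frac{159058}{248839} = \frac{2979434437}{7824742355}$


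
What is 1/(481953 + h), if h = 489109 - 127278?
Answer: 1/843784 ≈ 1.1851e-6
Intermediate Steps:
h = 361831
1/(481953 + h) = 1/(481953 + 361831) = 1/843784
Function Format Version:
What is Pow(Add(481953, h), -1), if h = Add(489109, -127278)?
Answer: Rational(1, 843784) ≈ 1.1851e-6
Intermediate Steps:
h = 361831
Pow(Add(481953, h), -1) = Pow(Add(481953, 361831), -1) = Pow(843784, -1) = Rational(1, 843784)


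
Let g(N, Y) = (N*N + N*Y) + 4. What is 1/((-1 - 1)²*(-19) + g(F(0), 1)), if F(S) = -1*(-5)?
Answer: -1/42 ≈ -0.023810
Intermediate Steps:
F(S) = 5
g(N, Y) = 4 + N² + N*Y (g(N, Y) = (N² + N*Y) + 4 = 4 + N² + N*Y)
1/((-1 - 1)²*(-19) + g(F(0), 1)) = 1/((-1 - 1)²*(-19) + (4 + 5² + 5*1)) = 1/((-2)²*(-19) + (4 + 25 + 5)) = 1/(4*(-19) + 34) = 1/(-76 + 34) = 1/(-42) = -1/42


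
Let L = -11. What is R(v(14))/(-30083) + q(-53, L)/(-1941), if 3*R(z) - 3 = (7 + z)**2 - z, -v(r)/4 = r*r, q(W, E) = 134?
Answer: -131717658/19463701 ≈ -6.7673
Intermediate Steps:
v(r) = -4*r**2 (v(r) = -4*r*r = -4*r**2)
R(z) = 1 - z/3 + (7 + z)**2/3 (R(z) = 1 + ((7 + z)**2 - z)/3 = 1 + (-z/3 + (7 + z)**2/3) = 1 - z/3 + (7 + z)**2/3)
R(v(14))/(-30083) + q(-53, L)/(-1941) = (1 - (-4)*14**2/3 + (7 - 4*14**2)**2/3)/(-30083) + 134/(-1941) = (1 - (-4)*196/3 + (7 - 4*196)**2/3)*(-1/30083) + 134*(-1/1941) = (1 - 1/3*(-784) + (7 - 784)**2/3)*(-1/30083) - 134/1941 = (1 + 784/3 + (1/3)*(-777)**2)*(-1/30083) - 134/1941 = (1 + 784/3 + (1/3)*603729)*(-1/30083) - 134/1941 = (1 + 784/3 + 201243)*(-1/30083) - 134/1941 = (604516/3)*(-1/30083) - 134/1941 = -604516/90249 - 134/1941 = -131717658/19463701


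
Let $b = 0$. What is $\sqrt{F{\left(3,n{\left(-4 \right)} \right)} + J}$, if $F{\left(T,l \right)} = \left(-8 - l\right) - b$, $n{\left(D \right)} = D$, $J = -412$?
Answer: $4 i \sqrt{26} \approx 20.396 i$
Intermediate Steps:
$F{\left(T,l \right)} = -8 - l$ ($F{\left(T,l \right)} = \left(-8 - l\right) - 0 = \left(-8 - l\right) + 0 = -8 - l$)
$\sqrt{F{\left(3,n{\left(-4 \right)} \right)} + J} = \sqrt{\left(-8 - -4\right) - 412} = \sqrt{\left(-8 + 4\right) - 412} = \sqrt{-4 - 412} = \sqrt{-416} = 4 i \sqrt{26}$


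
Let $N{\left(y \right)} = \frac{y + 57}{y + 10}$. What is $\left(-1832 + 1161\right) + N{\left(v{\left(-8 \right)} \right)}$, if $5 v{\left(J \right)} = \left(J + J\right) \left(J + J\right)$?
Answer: $- \frac{204785}{306} \approx -669.23$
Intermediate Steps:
$v{\left(J \right)} = \frac{4 J^{2}}{5}$ ($v{\left(J \right)} = \frac{\left(J + J\right) \left(J + J\right)}{5} = \frac{2 J 2 J}{5} = \frac{4 J^{2}}{5}$)
$N{\left(y \right)} = \frac{57 + y}{10 + y}$
$\left(-1832 + 1161\right) + N{\left(v{\left(-8 \right)} \right)} = \left(-1832 + 1161\right) + \frac{57 + \frac{4 \left(-8\right)^{2}}{5}}{10 + \frac{4 \left(-8\right)^{2}}{5}} = -671 + \frac{57 + \frac{4}{5} \cdot 64}{10 + \frac{4}{5} \cdot 64} = -671 + \frac{57 + \frac{256}{5}}{10 + \frac{256}{5}} = -671 + \frac{1}{\frac{306}{5}} \cdot \frac{541}{5} = -671 + \frac{5}{306} \cdot \frac{541}{5} = -671 + \frac{541}{306} = - \frac{204785}{306}$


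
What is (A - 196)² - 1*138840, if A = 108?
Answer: -131096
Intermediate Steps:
(A - 196)² - 1*138840 = (108 - 196)² - 1*138840 = (-88)² - 138840 = 7744 - 138840 = -131096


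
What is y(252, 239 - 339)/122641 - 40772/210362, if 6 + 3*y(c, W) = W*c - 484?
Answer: -10202578168/38698509063 ≈ -0.26364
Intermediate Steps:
y(c, W) = -490/3 + W*c/3 (y(c, W) = -2 + (W*c - 484)/3 = -2 + (-484 + W*c)/3 = -2 + (-484/3 + W*c/3) = -490/3 + W*c/3)
y(252, 239 - 339)/122641 - 40772/210362 = (-490/3 + (1/3)*(239 - 339)*252)/122641 - 40772/210362 = (-490/3 + (1/3)*(-100)*252)*(1/122641) - 40772*1/210362 = (-490/3 - 8400)*(1/122641) - 20386/105181 = -25690/3*1/122641 - 20386/105181 = -25690/367923 - 20386/105181 = -10202578168/38698509063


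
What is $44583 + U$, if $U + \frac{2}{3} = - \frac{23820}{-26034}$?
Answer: $\frac{580340143}{13017} \approx 44583.0$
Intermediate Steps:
$U = \frac{3232}{13017}$ ($U = - \frac{2}{3} - \frac{23820}{-26034} = - \frac{2}{3} - - \frac{3970}{4339} = - \frac{2}{3} + \frac{3970}{4339} = \frac{3232}{13017} \approx 0.24829$)
$44583 + U = 44583 + \frac{3232}{13017} = \frac{580340143}{13017}$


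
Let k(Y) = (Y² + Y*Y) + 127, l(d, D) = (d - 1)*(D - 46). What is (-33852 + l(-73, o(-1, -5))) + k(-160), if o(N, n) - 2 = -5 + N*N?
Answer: 21027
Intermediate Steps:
o(N, n) = -3 + N² (o(N, n) = 2 + (-5 + N*N) = 2 + (-5 + N²) = -3 + N²)
l(d, D) = (-1 + d)*(-46 + D)
k(Y) = 127 + 2*Y² (k(Y) = (Y² + Y²) + 127 = 2*Y² + 127 = 127 + 2*Y²)
(-33852 + l(-73, o(-1, -5))) + k(-160) = (-33852 + (46 - (-3 + (-1)²) - 46*(-73) + (-3 + (-1)²)*(-73))) + (127 + 2*(-160)²) = (-33852 + (46 - (-3 + 1) + 3358 + (-3 + 1)*(-73))) + (127 + 2*25600) = (-33852 + (46 - 1*(-2) + 3358 - 2*(-73))) + (127 + 51200) = (-33852 + (46 + 2 + 3358 + 146)) + 51327 = (-33852 + 3552) + 51327 = -30300 + 51327 = 21027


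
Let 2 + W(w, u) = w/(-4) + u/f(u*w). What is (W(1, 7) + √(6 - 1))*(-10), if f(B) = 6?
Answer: 65/6 - 10*√5 ≈ -11.527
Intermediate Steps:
W(w, u) = -2 - w/4 + u/6 (W(w, u) = -2 + (w/(-4) + u/6) = -2 + (w*(-¼) + u*(⅙)) = -2 + (-w/4 + u/6) = -2 - w/4 + u/6)
(W(1, 7) + √(6 - 1))*(-10) = ((-2 - ¼*1 + (⅙)*7) + √(6 - 1))*(-10) = ((-2 - ¼ + 7/6) + √5)*(-10) = (-13/12 + √5)*(-10) = 65/6 - 10*√5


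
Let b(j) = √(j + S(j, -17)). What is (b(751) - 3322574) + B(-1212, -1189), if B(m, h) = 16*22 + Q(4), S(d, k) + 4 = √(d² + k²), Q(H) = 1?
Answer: -3322221 + √(747 + √564290) ≈ -3.3222e+6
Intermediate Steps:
S(d, k) = -4 + √(d² + k²)
b(j) = √(-4 + j + √(289 + j²)) (b(j) = √(j + (-4 + √(j² + (-17)²))) = √(j + (-4 + √(j² + 289))) = √(j + (-4 + √(289 + j²))) = √(-4 + j + √(289 + j²)))
B(m, h) = 353 (B(m, h) = 16*22 + 1 = 352 + 1 = 353)
(b(751) - 3322574) + B(-1212, -1189) = (√(-4 + 751 + √(289 + 751²)) - 3322574) + 353 = (√(-4 + 751 + √(289 + 564001)) - 3322574) + 353 = (√(-4 + 751 + √564290) - 3322574) + 353 = (√(747 + √564290) - 3322574) + 353 = (-3322574 + √(747 + √564290)) + 353 = -3322221 + √(747 + √564290)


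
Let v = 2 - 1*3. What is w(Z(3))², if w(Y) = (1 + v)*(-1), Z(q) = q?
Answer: 0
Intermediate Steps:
v = -1 (v = 2 - 3 = -1)
w(Y) = 0 (w(Y) = (1 - 1)*(-1) = 0*(-1) = 0)
w(Z(3))² = 0² = 0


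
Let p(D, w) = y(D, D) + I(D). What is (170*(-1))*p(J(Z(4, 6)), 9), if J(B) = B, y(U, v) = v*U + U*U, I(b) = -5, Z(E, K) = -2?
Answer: -510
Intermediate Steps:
y(U, v) = U² + U*v (y(U, v) = U*v + U² = U² + U*v)
p(D, w) = -5 + 2*D² (p(D, w) = D*(D + D) - 5 = D*(2*D) - 5 = 2*D² - 5 = -5 + 2*D²)
(170*(-1))*p(J(Z(4, 6)), 9) = (170*(-1))*(-5 + 2*(-2)²) = -170*(-5 + 2*4) = -170*(-5 + 8) = -170*3 = -510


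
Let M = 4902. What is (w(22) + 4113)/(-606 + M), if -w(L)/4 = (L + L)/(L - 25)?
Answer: 12515/12888 ≈ 0.97106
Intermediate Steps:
w(L) = -8*L/(-25 + L) (w(L) = -4*(L + L)/(L - 25) = -4*2*L/(-25 + L) = -8*L/(-25 + L))
(w(22) + 4113)/(-606 + M) = (-8*22/(-25 + 22) + 4113)/(-606 + 4902) = (-8*22/(-3) + 4113)/4296 = (-8*22*(-⅓) + 4113)*(1/4296) = (176/3 + 4113)*(1/4296) = (12515/3)*(1/4296) = 12515/12888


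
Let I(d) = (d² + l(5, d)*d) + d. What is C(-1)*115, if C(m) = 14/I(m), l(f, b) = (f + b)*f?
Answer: -161/2 ≈ -80.500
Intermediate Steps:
l(f, b) = f*(b + f) (l(f, b) = (b + f)*f = f*(b + f))
I(d) = d + d² + d*(25 + 5*d) (I(d) = (d² + (5*(d + 5))*d) + d = (d² + (5*(5 + d))*d) + d = (d² + (25 + 5*d)*d) + d = (d² + d*(25 + 5*d)) + d = d + d² + d*(25 + 5*d))
C(m) = 7/(m*(13 + 3*m)) (C(m) = 14/((2*m*(13 + 3*m))) = 14*(1/(2*m*(13 + 3*m))) = 7/(m*(13 + 3*m)))
C(-1)*115 = (7/(-1*(13 + 3*(-1))))*115 = (7*(-1)/(13 - 3))*115 = (7*(-1)/10)*115 = (7*(-1)*(⅒))*115 = -7/10*115 = -161/2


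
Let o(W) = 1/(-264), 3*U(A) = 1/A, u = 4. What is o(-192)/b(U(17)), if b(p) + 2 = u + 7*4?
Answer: -1/7920 ≈ -0.00012626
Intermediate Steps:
U(A) = 1/(3*A)
o(W) = -1/264
b(p) = 30 (b(p) = -2 + (4 + 7*4) = -2 + (4 + 28) = -2 + 32 = 30)
o(-192)/b(U(17)) = -1/264/30 = -1/264*1/30 = -1/7920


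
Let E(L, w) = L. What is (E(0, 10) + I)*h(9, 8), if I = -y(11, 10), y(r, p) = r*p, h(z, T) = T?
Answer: -880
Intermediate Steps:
y(r, p) = p*r
I = -110 (I = -10*11 = -1*110 = -110)
(E(0, 10) + I)*h(9, 8) = (0 - 110)*8 = -110*8 = -880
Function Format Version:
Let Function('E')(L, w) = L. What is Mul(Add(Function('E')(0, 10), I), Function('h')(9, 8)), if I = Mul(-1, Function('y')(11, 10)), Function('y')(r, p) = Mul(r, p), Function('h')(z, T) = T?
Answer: -880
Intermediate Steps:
Function('y')(r, p) = Mul(p, r)
I = -110 (I = Mul(-1, Mul(10, 11)) = Mul(-1, 110) = -110)
Mul(Add(Function('E')(0, 10), I), Function('h')(9, 8)) = Mul(Add(0, -110), 8) = Mul(-110, 8) = -880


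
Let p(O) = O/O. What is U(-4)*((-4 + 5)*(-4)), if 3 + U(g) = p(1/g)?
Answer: 8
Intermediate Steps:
p(O) = 1
U(g) = -2 (U(g) = -3 + 1 = -2)
U(-4)*((-4 + 5)*(-4)) = -2*(-4 + 5)*(-4) = -2*(-4) = 8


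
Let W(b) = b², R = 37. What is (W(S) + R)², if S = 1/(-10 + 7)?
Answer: 111556/81 ≈ 1377.2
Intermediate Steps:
S = -⅓ (S = 1/(-3) = -⅓ ≈ -0.33333)
(W(S) + R)² = ((-⅓)² + 37)² = (⅑ + 37)² = (334/9)² = 111556/81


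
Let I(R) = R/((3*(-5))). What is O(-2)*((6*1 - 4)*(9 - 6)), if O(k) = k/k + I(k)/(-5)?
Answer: 146/25 ≈ 5.8400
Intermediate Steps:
I(R) = -R/15 (I(R) = R/(-15) = R*(-1/15) = -R/15)
O(k) = 1 + k/75 (O(k) = k/k - k/15/(-5) = 1 - k/15*(-⅕) = 1 + k/75)
O(-2)*((6*1 - 4)*(9 - 6)) = (1 + (1/75)*(-2))*((6*1 - 4)*(9 - 6)) = (1 - 2/75)*((6 - 4)*3) = 73*(2*3)/75 = (73/75)*6 = 146/25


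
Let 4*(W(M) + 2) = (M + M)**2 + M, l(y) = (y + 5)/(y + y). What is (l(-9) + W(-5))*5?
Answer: 3955/36 ≈ 109.86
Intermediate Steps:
l(y) = (5 + y)/(2*y) (l(y) = (5 + y)/((2*y)) = (5 + y)*(1/(2*y)) = (5 + y)/(2*y))
W(M) = -2 + M**2 + M/4 (W(M) = -2 + ((M + M)**2 + M)/4 = -2 + ((2*M)**2 + M)/4 = -2 + (4*M**2 + M)/4 = -2 + (M + 4*M**2)/4 = -2 + (M**2 + M/4) = -2 + M**2 + M/4)
(l(-9) + W(-5))*5 = ((1/2)*(5 - 9)/(-9) + (-2 + (-5)**2 + (1/4)*(-5)))*5 = ((1/2)*(-1/9)*(-4) + (-2 + 25 - 5/4))*5 = (2/9 + 87/4)*5 = (791/36)*5 = 3955/36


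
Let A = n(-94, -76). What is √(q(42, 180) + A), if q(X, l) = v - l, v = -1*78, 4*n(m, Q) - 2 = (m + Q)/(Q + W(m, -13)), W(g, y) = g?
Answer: 7*I*√21/2 ≈ 16.039*I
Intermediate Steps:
n(m, Q) = ¾ (n(m, Q) = ½ + ((m + Q)/(Q + m))/4 = ½ + ((Q + m)/(Q + m))/4 = ½ + (¼)*1 = ½ + ¼ = ¾)
A = ¾ ≈ 0.75000
v = -78
q(X, l) = -78 - l
√(q(42, 180) + A) = √((-78 - 1*180) + ¾) = √((-78 - 180) + ¾) = √(-258 + ¾) = √(-1029/4) = 7*I*√21/2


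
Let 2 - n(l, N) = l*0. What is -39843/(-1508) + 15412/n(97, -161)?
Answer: 11660491/1508 ≈ 7732.4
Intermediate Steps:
n(l, N) = 2 (n(l, N) = 2 - l*0 = 2 - 1*0 = 2 + 0 = 2)
-39843/(-1508) + 15412/n(97, -161) = -39843/(-1508) + 15412/2 = -39843*(-1/1508) + 15412*(½) = 39843/1508 + 7706 = 11660491/1508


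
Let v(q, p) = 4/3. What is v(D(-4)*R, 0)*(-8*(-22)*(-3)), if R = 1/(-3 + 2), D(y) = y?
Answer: -704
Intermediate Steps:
R = -1 (R = 1/(-1) = -1)
v(q, p) = 4/3 (v(q, p) = 4*(1/3) = 4/3)
v(D(-4)*R, 0)*(-8*(-22)*(-3)) = 4*(-8*(-22)*(-3))/3 = 4*(176*(-3))/3 = (4/3)*(-528) = -704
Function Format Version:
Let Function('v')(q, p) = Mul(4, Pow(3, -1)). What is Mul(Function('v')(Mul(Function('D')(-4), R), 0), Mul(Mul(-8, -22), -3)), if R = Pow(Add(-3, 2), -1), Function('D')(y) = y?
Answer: -704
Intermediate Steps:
R = -1 (R = Pow(-1, -1) = -1)
Function('v')(q, p) = Rational(4, 3) (Function('v')(q, p) = Mul(4, Rational(1, 3)) = Rational(4, 3))
Mul(Function('v')(Mul(Function('D')(-4), R), 0), Mul(Mul(-8, -22), -3)) = Mul(Rational(4, 3), Mul(Mul(-8, -22), -3)) = Mul(Rational(4, 3), Mul(176, -3)) = Mul(Rational(4, 3), -528) = -704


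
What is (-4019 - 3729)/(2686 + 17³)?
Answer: -52/51 ≈ -1.0196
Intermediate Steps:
(-4019 - 3729)/(2686 + 17³) = -7748/(2686 + 4913) = -7748/7599 = -7748*1/7599 = -52/51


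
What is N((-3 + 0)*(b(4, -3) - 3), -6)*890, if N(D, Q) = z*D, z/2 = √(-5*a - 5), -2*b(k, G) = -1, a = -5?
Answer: 26700*√5 ≈ 59703.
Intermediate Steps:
b(k, G) = ½ (b(k, G) = -½*(-1) = ½)
z = 4*√5 (z = 2*√(-5*(-5) - 5) = 2*√(25 - 5) = 2*√20 = 2*(2*√5) = 4*√5 ≈ 8.9443)
N(D, Q) = 4*D*√5 (N(D, Q) = (4*√5)*D = 4*D*√5)
N((-3 + 0)*(b(4, -3) - 3), -6)*890 = (4*((-3 + 0)*(½ - 3))*√5)*890 = (4*(-3*(-5/2))*√5)*890 = (4*(15/2)*√5)*890 = (30*√5)*890 = 26700*√5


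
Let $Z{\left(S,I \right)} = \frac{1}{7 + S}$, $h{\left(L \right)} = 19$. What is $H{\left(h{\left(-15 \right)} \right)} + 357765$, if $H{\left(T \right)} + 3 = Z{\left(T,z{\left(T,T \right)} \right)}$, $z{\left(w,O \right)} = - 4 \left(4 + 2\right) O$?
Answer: $\frac{9301813}{26} \approx 3.5776 \cdot 10^{5}$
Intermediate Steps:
$z{\left(w,O \right)} = - 24 O$ ($z{\left(w,O \right)} = \left(-4\right) 6 O = - 24 O$)
$H{\left(T \right)} = -3 + \frac{1}{7 + T}$
$H{\left(h{\left(-15 \right)} \right)} + 357765 = \frac{-20 - 57}{7 + 19} + 357765 = \frac{-20 - 57}{26} + 357765 = \frac{1}{26} \left(-77\right) + 357765 = - \frac{77}{26} + 357765 = \frac{9301813}{26}$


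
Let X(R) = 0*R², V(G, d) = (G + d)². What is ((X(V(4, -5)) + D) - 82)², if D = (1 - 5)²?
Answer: 4356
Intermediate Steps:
D = 16 (D = (-4)² = 16)
X(R) = 0
((X(V(4, -5)) + D) - 82)² = ((0 + 16) - 82)² = (16 - 82)² = (-66)² = 4356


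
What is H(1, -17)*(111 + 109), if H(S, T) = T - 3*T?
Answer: 7480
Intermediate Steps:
H(S, T) = -2*T
H(1, -17)*(111 + 109) = (-2*(-17))*(111 + 109) = 34*220 = 7480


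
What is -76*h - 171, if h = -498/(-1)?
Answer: -38019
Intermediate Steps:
h = 498 (h = -498*(-1) = 498)
-76*h - 171 = -76*498 - 171 = -37848 - 171 = -38019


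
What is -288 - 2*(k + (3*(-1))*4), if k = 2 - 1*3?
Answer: -262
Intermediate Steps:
k = -1 (k = 2 - 3 = -1)
-288 - 2*(k + (3*(-1))*4) = -288 - 2*(-1 + (3*(-1))*4) = -288 - 2*(-1 - 3*4) = -288 - 2*(-1 - 12) = -288 - 2*(-13) = -288 - 1*(-26) = -288 + 26 = -262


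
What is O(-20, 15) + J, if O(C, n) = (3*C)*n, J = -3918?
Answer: -4818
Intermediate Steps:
O(C, n) = 3*C*n
O(-20, 15) + J = 3*(-20)*15 - 3918 = -900 - 3918 = -4818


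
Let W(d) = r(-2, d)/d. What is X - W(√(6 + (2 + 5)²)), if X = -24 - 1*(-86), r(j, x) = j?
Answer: 62 + 2*√55/55 ≈ 62.270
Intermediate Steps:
X = 62 (X = -24 + 86 = 62)
W(d) = -2/d
X - W(√(6 + (2 + 5)²)) = 62 - (-2)/(√(6 + (2 + 5)²)) = 62 - (-2)/(√(6 + 7²)) = 62 - (-2)/(√(6 + 49)) = 62 - (-2)/(√55) = 62 - (-2)*√55/55 = 62 + 2*√55/55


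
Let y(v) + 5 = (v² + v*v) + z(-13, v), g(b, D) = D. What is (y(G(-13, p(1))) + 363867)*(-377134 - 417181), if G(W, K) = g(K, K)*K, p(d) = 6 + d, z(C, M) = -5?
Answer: -292831373585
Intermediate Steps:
G(W, K) = K² (G(W, K) = K*K = K²)
y(v) = -10 + 2*v² (y(v) = -5 + ((v² + v*v) - 5) = -5 + ((v² + v²) - 5) = -5 + (2*v² - 5) = -5 + (-5 + 2*v²) = -10 + 2*v²)
(y(G(-13, p(1))) + 363867)*(-377134 - 417181) = ((-10 + 2*((6 + 1)²)²) + 363867)*(-377134 - 417181) = ((-10 + 2*(7²)²) + 363867)*(-794315) = ((-10 + 2*49²) + 363867)*(-794315) = ((-10 + 2*2401) + 363867)*(-794315) = ((-10 + 4802) + 363867)*(-794315) = (4792 + 363867)*(-794315) = 368659*(-794315) = -292831373585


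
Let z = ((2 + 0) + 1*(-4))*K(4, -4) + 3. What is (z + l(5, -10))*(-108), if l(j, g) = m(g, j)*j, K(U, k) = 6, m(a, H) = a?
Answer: 6372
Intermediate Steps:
z = -9 (z = ((2 + 0) + 1*(-4))*6 + 3 = (2 - 4)*6 + 3 = -2*6 + 3 = -12 + 3 = -9)
l(j, g) = g*j
(z + l(5, -10))*(-108) = (-9 - 10*5)*(-108) = (-9 - 50)*(-108) = -59*(-108) = 6372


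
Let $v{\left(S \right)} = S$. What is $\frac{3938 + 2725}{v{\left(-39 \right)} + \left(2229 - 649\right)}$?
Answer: $\frac{6663}{1541} \approx 4.3238$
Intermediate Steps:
$\frac{3938 + 2725}{v{\left(-39 \right)} + \left(2229 - 649\right)} = \frac{3938 + 2725}{-39 + \left(2229 - 649\right)} = \frac{6663}{-39 + 1580} = \frac{6663}{1541}$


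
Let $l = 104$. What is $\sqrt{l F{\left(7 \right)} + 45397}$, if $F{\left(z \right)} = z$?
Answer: $15 \sqrt{205} \approx 214.77$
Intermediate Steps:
$\sqrt{l F{\left(7 \right)} + 45397} = \sqrt{104 \cdot 7 + 45397} = \sqrt{728 + 45397} = \sqrt{46125} = 15 \sqrt{205}$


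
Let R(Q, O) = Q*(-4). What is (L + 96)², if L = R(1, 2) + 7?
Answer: 9801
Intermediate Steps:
R(Q, O) = -4*Q
L = 3 (L = -4*1 + 7 = -4 + 7 = 3)
(L + 96)² = (3 + 96)² = 99² = 9801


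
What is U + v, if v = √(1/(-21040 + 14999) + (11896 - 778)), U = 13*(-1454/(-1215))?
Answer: 18902/1215 + √405736739317/6041 ≈ 121.00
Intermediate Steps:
U = 18902/1215 (U = 13*(-1454*(-1/1215)) = 13*(1454/1215) = 18902/1215 ≈ 15.557)
v = √405736739317/6041 (v = √(1/(-6041) + 11118) = √(-1/6041 + 11118) = √(67163837/6041) = √405736739317/6041 ≈ 105.44)
U + v = 18902/1215 + √405736739317/6041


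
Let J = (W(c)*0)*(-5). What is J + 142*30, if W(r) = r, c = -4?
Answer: 4260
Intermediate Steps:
J = 0 (J = -4*0*(-5) = 0*(-5) = 0)
J + 142*30 = 0 + 142*30 = 0 + 4260 = 4260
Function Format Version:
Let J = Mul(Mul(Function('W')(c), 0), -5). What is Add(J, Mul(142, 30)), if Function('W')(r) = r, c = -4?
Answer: 4260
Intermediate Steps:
J = 0 (J = Mul(Mul(-4, 0), -5) = Mul(0, -5) = 0)
Add(J, Mul(142, 30)) = Add(0, Mul(142, 30)) = Add(0, 4260) = 4260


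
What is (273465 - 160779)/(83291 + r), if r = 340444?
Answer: 37562/141245 ≈ 0.26593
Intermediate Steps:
(273465 - 160779)/(83291 + r) = (273465 - 160779)/(83291 + 340444) = 112686/423735 = 112686*(1/423735) = 37562/141245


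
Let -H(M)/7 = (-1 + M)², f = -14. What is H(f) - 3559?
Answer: -5134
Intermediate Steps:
H(M) = -7*(-1 + M)²
H(f) - 3559 = -7*(-1 - 14)² - 3559 = -7*(-15)² - 3559 = -7*225 - 3559 = -1575 - 3559 = -5134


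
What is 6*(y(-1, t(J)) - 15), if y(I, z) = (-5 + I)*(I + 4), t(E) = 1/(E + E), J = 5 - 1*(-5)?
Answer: -198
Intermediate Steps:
J = 10 (J = 5 + 5 = 10)
t(E) = 1/(2*E)
y(I, z) = (-5 + I)*(4 + I)
6*(y(-1, t(J)) - 15) = 6*((-20 + (-1)**2 - 1*(-1)) - 15) = 6*((-20 + 1 + 1) - 15) = 6*(-18 - 15) = 6*(-33) = -198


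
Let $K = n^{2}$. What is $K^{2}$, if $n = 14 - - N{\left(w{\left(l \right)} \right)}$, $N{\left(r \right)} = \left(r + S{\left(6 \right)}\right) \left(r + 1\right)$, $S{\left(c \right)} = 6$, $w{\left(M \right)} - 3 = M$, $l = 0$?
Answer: $6250000$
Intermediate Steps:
$w{\left(M \right)} = 3 + M$
$N{\left(r \right)} = \left(1 + r\right) \left(6 + r\right)$ ($N{\left(r \right)} = \left(r + 6\right) \left(r + 1\right) = \left(6 + r\right) \left(1 + r\right) = \left(1 + r\right) \left(6 + r\right)$)
$n = 50$ ($n = 14 - - (6 + \left(3 + 0\right)^{2} + 7 \left(3 + 0\right)) = 14 - - (6 + 3^{2} + 7 \cdot 3) = 14 - - (6 + 9 + 21) = 14 - \left(-1\right) 36 = 14 - -36 = 14 + 36 = 50$)
$K = 2500$ ($K = 50^{2} = 2500$)
$K^{2} = 2500^{2} = 6250000$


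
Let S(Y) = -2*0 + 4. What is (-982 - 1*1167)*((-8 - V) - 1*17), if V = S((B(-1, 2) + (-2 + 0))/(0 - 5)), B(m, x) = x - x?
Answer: 62321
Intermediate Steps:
B(m, x) = 0
S(Y) = 4 (S(Y) = 0 + 4 = 4)
V = 4
(-982 - 1*1167)*((-8 - V) - 1*17) = (-982 - 1*1167)*((-8 - 1*4) - 1*17) = (-982 - 1167)*((-8 - 4) - 17) = -2149*(-12 - 17) = -2149*(-29) = 62321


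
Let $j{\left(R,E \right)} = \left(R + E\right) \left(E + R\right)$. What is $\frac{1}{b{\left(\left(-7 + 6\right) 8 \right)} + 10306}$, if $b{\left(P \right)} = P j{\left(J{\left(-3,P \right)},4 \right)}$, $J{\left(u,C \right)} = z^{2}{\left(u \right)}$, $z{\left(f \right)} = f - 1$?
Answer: $\frac{1}{7106} \approx 0.00014073$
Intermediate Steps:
$z{\left(f \right)} = -1 + f$ ($z{\left(f \right)} = f - 1 = -1 + f$)
$J{\left(u,C \right)} = \left(-1 + u\right)^{2}$
$j{\left(R,E \right)} = \left(E + R\right)^{2}$ ($j{\left(R,E \right)} = \left(E + R\right) \left(E + R\right) = \left(E + R\right)^{2}$)
$b{\left(P \right)} = 400 P$ ($b{\left(P \right)} = P \left(4 + \left(-1 - 3\right)^{2}\right)^{2} = P \left(4 + \left(-4\right)^{2}\right)^{2} = P \left(4 + 16\right)^{2} = P 20^{2} = P 400 = 400 P$)
$\frac{1}{b{\left(\left(-7 + 6\right) 8 \right)} + 10306} = \frac{1}{400 \left(-7 + 6\right) 8 + 10306} = \frac{1}{400 \left(\left(-1\right) 8\right) + 10306} = \frac{1}{400 \left(-8\right) + 10306} = \frac{1}{-3200 + 10306} = \frac{1}{7106}$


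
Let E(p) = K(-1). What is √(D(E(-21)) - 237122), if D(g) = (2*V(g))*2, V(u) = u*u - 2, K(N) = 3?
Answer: I*√237094 ≈ 486.92*I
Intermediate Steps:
E(p) = 3
V(u) = -2 + u² (V(u) = u² - 2 = -2 + u²)
D(g) = -8 + 4*g² (D(g) = (2*(-2 + g²))*2 = (-4 + 2*g²)*2 = -8 + 4*g²)
√(D(E(-21)) - 237122) = √((-8 + 4*3²) - 237122) = √((-8 + 4*9) - 237122) = √((-8 + 36) - 237122) = √(28 - 237122) = √(-237094) = I*√237094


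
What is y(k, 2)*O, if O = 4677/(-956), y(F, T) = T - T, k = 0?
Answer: 0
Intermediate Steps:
y(F, T) = 0
O = -4677/956 (O = 4677*(-1/956) = -4677/956 ≈ -4.8923)
y(k, 2)*O = 0*(-4677/956) = 0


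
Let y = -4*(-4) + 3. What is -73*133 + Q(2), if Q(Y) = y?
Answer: -9690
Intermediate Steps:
y = 19 (y = 16 + 3 = 19)
Q(Y) = 19
-73*133 + Q(2) = -73*133 + 19 = -9709 + 19 = -9690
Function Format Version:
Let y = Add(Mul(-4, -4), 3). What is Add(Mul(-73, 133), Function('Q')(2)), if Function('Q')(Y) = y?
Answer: -9690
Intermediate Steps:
y = 19 (y = Add(16, 3) = 19)
Function('Q')(Y) = 19
Add(Mul(-73, 133), Function('Q')(2)) = Add(Mul(-73, 133), 19) = Add(-9709, 19) = -9690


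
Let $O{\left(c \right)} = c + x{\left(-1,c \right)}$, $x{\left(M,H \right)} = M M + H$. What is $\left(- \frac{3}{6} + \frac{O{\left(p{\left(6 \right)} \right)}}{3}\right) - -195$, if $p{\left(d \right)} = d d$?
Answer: $\frac{1313}{6} \approx 218.83$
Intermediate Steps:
$p{\left(d \right)} = d^{2}$
$x{\left(M,H \right)} = H + M^{2}$ ($x{\left(M,H \right)} = M^{2} + H = H + M^{2}$)
$O{\left(c \right)} = 1 + 2 c$ ($O{\left(c \right)} = c + \left(c + \left(-1\right)^{2}\right) = c + \left(c + 1\right) = c + \left(1 + c\right) = 1 + 2 c$)
$\left(- \frac{3}{6} + \frac{O{\left(p{\left(6 \right)} \right)}}{3}\right) - -195 = \left(- \frac{3}{6} + \frac{1 + 2 \cdot 6^{2}}{3}\right) - -195 = \left(\left(-3\right) \frac{1}{6} + \left(1 + 2 \cdot 36\right) \frac{1}{3}\right) + 195 = \left(- \frac{1}{2} + \left(1 + 72\right) \frac{1}{3}\right) + 195 = \left(- \frac{1}{2} + 73 \cdot \frac{1}{3}\right) + 195 = \left(- \frac{1}{2} + \frac{73}{3}\right) + 195 = \frac{143}{6} + 195 = \frac{1313}{6}$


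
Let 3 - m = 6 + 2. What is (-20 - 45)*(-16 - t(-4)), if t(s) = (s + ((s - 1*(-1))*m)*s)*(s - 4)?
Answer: 34320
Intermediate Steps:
m = -5 (m = 3 - (6 + 2) = 3 - 1*8 = 3 - 8 = -5)
t(s) = (-4 + s)*(s + s*(-5 - 5*s)) (t(s) = (s + ((s - 1*(-1))*(-5))*s)*(s - 4) = (s + ((s + 1)*(-5))*s)*(-4 + s) = (s + ((1 + s)*(-5))*s)*(-4 + s) = (s + (-5 - 5*s)*s)*(-4 + s) = (s + s*(-5 - 5*s))*(-4 + s) = (-4 + s)*(s + s*(-5 - 5*s)))
(-20 - 45)*(-16 - t(-4)) = (-20 - 45)*(-16 - (-4)*(16 - 5*(-4)² + 16*(-4))) = -65*(-16 - (-4)*(16 - 5*16 - 64)) = -65*(-16 - (-4)*(16 - 80 - 64)) = -65*(-16 - (-4)*(-128)) = -65*(-16 - 1*512) = -65*(-16 - 512) = -65*(-528) = 34320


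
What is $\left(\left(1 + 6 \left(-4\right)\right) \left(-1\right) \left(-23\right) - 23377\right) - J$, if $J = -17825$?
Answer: $-6081$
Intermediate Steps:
$\left(\left(1 + 6 \left(-4\right)\right) \left(-1\right) \left(-23\right) - 23377\right) - J = \left(\left(1 + 6 \left(-4\right)\right) \left(-1\right) \left(-23\right) - 23377\right) - -17825 = \left(\left(1 - 24\right) \left(-1\right) \left(-23\right) - 23377\right) + 17825 = \left(\left(-23\right) \left(-1\right) \left(-23\right) - 23377\right) + 17825 = \left(23 \left(-23\right) - 23377\right) + 17825 = \left(-529 - 23377\right) + 17825 = -23906 + 17825 = -6081$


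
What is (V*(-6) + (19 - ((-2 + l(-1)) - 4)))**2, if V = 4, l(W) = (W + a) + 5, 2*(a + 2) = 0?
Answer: 1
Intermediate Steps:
a = -2 (a = -2 + (1/2)*0 = -2 + 0 = -2)
l(W) = 3 + W (l(W) = (W - 2) + 5 = (-2 + W) + 5 = 3 + W)
(V*(-6) + (19 - ((-2 + l(-1)) - 4)))**2 = (4*(-6) + (19 - ((-2 + (3 - 1)) - 4)))**2 = (-24 + (19 - ((-2 + 2) - 4)))**2 = (-24 + (19 - (0 - 4)))**2 = (-24 + (19 - 1*(-4)))**2 = (-24 + (19 + 4))**2 = (-24 + 23)**2 = (-1)**2 = 1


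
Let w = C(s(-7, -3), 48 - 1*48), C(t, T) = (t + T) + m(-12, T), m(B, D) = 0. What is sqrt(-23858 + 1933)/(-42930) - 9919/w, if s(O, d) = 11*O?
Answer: 1417/11 - I*sqrt(877)/8586 ≈ 128.82 - 0.0034491*I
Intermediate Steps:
C(t, T) = T + t (C(t, T) = (t + T) + 0 = (T + t) + 0 = T + t)
w = -77 (w = (48 - 1*48) + 11*(-7) = (48 - 48) - 77 = 0 - 77 = -77)
sqrt(-23858 + 1933)/(-42930) - 9919/w = sqrt(-23858 + 1933)/(-42930) - 9919/(-77) = sqrt(-21925)*(-1/42930) - 9919*(-1/77) = (5*I*sqrt(877))*(-1/42930) + 1417/11 = -I*sqrt(877)/8586 + 1417/11 = 1417/11 - I*sqrt(877)/8586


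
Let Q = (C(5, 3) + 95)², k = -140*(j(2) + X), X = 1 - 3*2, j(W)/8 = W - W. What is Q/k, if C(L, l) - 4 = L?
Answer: 2704/175 ≈ 15.451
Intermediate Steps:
j(W) = 0 (j(W) = 8*(W - W) = 8*0 = 0)
C(L, l) = 4 + L
X = -5 (X = 1 - 6 = -5)
k = 700 (k = -140*(0 - 5) = -140*(-5) = 700)
Q = 10816 (Q = ((4 + 5) + 95)² = (9 + 95)² = 104² = 10816)
Q/k = 10816/700 = 10816*(1/700) = 2704/175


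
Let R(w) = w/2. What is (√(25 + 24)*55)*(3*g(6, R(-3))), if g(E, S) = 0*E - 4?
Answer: -4620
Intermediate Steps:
R(w) = w/2 (R(w) = w*(½) = w/2)
g(E, S) = -4 (g(E, S) = 0 - 4 = -4)
(√(25 + 24)*55)*(3*g(6, R(-3))) = (√(25 + 24)*55)*(3*(-4)) = (√49*55)*(-12) = (7*55)*(-12) = 385*(-12) = -4620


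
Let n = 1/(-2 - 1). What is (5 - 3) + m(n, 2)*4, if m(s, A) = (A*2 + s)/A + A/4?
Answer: 34/3 ≈ 11.333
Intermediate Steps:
n = -⅓ (n = 1/(-3) = -⅓ ≈ -0.33333)
m(s, A) = A/4 + (s + 2*A)/A (m(s, A) = (2*A + s)/A + A*(¼) = (s + 2*A)/A + A/4 = A/4 + (s + 2*A)/A)
(5 - 3) + m(n, 2)*4 = (5 - 3) + (2 + (¼)*2 - ⅓/2)*4 = 2 + (2 + ½ - ⅓*½)*4 = 2 + (2 + ½ - ⅙)*4 = 2 + (7/3)*4 = 2 + 28/3 = 34/3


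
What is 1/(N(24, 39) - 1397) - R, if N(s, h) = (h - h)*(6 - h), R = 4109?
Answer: -5740274/1397 ≈ -4109.0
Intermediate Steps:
N(s, h) = 0 (N(s, h) = 0*(6 - h) = 0)
1/(N(24, 39) - 1397) - R = 1/(0 - 1397) - 1*4109 = 1/(-1397) - 4109 = -1/1397 - 4109 = -5740274/1397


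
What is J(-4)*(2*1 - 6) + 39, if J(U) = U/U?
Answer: 35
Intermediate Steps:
J(U) = 1
J(-4)*(2*1 - 6) + 39 = 1*(2*1 - 6) + 39 = 1*(2 - 6) + 39 = 1*(-4) + 39 = -4 + 39 = 35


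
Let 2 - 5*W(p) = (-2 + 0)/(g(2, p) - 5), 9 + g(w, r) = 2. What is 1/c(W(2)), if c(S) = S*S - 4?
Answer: -900/3479 ≈ -0.25870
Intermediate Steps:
g(w, r) = -7 (g(w, r) = -9 + 2 = -7)
W(p) = 11/30 (W(p) = 2/5 - (-2 + 0)/(5*(-7 - 5)) = 2/5 - (-2)/(5*(-12)) = 2/5 - (-2)*(-1)/(5*12) = 2/5 - 1/5*1/6 = 2/5 - 1/30 = 11/30)
c(S) = -4 + S**2 (c(S) = S**2 - 4 = -4 + S**2)
1/c(W(2)) = 1/(-4 + (11/30)**2) = 1/(-4 + 121/900) = 1/(-3479/900) = -900/3479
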